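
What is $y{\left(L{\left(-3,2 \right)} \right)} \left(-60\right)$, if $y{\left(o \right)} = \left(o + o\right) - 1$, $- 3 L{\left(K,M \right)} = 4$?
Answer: $220$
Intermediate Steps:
$L{\left(K,M \right)} = - \frac{4}{3}$ ($L{\left(K,M \right)} = \left(- \frac{1}{3}\right) 4 = - \frac{4}{3}$)
$y{\left(o \right)} = -1 + 2 o$ ($y{\left(o \right)} = 2 o - 1 = -1 + 2 o$)
$y{\left(L{\left(-3,2 \right)} \right)} \left(-60\right) = \left(-1 + 2 \left(- \frac{4}{3}\right)\right) \left(-60\right) = \left(-1 - \frac{8}{3}\right) \left(-60\right) = \left(- \frac{11}{3}\right) \left(-60\right) = 220$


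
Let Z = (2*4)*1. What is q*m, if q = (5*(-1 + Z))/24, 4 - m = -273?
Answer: 9695/24 ≈ 403.96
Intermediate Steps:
Z = 8 (Z = 8*1 = 8)
m = 277 (m = 4 - 1*(-273) = 4 + 273 = 277)
q = 35/24 (q = (5*(-1 + 8))/24 = (5*7)*(1/24) = 35*(1/24) = 35/24 ≈ 1.4583)
q*m = (35/24)*277 = 9695/24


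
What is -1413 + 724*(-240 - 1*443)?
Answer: -495905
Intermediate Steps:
-1413 + 724*(-240 - 1*443) = -1413 + 724*(-240 - 443) = -1413 + 724*(-683) = -1413 - 494492 = -495905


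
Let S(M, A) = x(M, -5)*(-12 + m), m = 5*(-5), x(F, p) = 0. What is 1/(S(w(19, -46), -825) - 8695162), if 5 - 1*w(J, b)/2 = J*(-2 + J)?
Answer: -1/8695162 ≈ -1.1501e-7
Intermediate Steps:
m = -25
w(J, b) = 10 - 2*J*(-2 + J)
S(M, A) = 0 (S(M, A) = 0*(-12 - 25) = 0*(-37) = 0)
1/(S(w(19, -46), -825) - 8695162) = 1/(0 - 8695162) = 1/(-8695162) = -1/8695162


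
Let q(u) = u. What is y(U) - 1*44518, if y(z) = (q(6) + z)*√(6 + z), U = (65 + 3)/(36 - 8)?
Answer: -44518 + 59*√413/49 ≈ -44494.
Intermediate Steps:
U = 17/7 (U = 68/28 = 68*(1/28) = 17/7 ≈ 2.4286)
y(z) = (6 + z)^(3/2) (y(z) = (6 + z)*√(6 + z) = (6 + z)^(3/2))
y(U) - 1*44518 = (6 + 17/7)^(3/2) - 1*44518 = (59/7)^(3/2) - 44518 = 59*√413/49 - 44518 = -44518 + 59*√413/49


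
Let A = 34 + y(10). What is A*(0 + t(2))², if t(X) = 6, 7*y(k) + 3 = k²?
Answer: 12060/7 ≈ 1722.9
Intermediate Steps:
y(k) = -3/7 + k²/7
A = 335/7 (A = 34 + (-3/7 + (⅐)*10²) = 34 + (-3/7 + (⅐)*100) = 34 + (-3/7 + 100/7) = 34 + 97/7 = 335/7 ≈ 47.857)
A*(0 + t(2))² = 335*(0 + 6)²/7 = (335/7)*6² = (335/7)*36 = 12060/7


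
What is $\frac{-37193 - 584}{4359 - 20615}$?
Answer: $\frac{37777}{16256} \approx 2.3239$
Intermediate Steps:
$\frac{-37193 - 584}{4359 - 20615} = - \frac{37777}{-16256} = \left(-37777\right) \left(- \frac{1}{16256}\right) = \frac{37777}{16256}$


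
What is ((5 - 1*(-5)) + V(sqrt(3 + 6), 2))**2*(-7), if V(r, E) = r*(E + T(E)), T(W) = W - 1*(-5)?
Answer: -9583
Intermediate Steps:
T(W) = 5 + W (T(W) = W + 5 = 5 + W)
V(r, E) = r*(5 + 2*E) (V(r, E) = r*(E + (5 + E)) = r*(5 + 2*E))
((5 - 1*(-5)) + V(sqrt(3 + 6), 2))**2*(-7) = ((5 - 1*(-5)) + sqrt(3 + 6)*(5 + 2*2))**2*(-7) = ((5 + 5) + sqrt(9)*(5 + 4))**2*(-7) = (10 + 3*9)**2*(-7) = (10 + 27)**2*(-7) = 37**2*(-7) = 1369*(-7) = -9583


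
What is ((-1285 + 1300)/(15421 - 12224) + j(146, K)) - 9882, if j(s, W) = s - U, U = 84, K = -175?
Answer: -31394525/3197 ≈ -9820.0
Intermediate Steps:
j(s, W) = -84 + s (j(s, W) = s - 1*84 = s - 84 = -84 + s)
((-1285 + 1300)/(15421 - 12224) + j(146, K)) - 9882 = ((-1285 + 1300)/(15421 - 12224) + (-84 + 146)) - 9882 = (15/3197 + 62) - 9882 = 198229/3197 - 9882 = -31394525/3197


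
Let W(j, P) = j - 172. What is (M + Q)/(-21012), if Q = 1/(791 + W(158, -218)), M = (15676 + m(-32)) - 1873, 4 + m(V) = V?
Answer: -2674240/4081581 ≈ -0.65520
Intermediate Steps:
m(V) = -4 + V
W(j, P) = -172 + j
M = 13767 (M = (15676 + (-4 - 32)) - 1873 = (15676 - 36) - 1873 = 15640 - 1873 = 13767)
Q = 1/777 (Q = 1/(791 + (-172 + 158)) = 1/(791 - 14) = 1/777 ≈ 0.0012870)
(M + Q)/(-21012) = (13767 + 1/777)/(-21012) = (10696960/777)*(-1/21012) = -2674240/4081581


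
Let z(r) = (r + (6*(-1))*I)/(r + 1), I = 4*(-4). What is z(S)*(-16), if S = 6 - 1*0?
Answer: -1632/7 ≈ -233.14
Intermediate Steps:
I = -16
S = 6 (S = 6 + 0 = 6)
z(r) = (96 + r)/(1 + r) (z(r) = (r + (6*(-1))*(-16))/(r + 1) = (r - 6*(-16))/(1 + r) = (r + 96)/(1 + r) = (96 + r)/(1 + r))
z(S)*(-16) = ((96 + 6)/(1 + 6))*(-16) = (102/7)*(-16) = -1632/7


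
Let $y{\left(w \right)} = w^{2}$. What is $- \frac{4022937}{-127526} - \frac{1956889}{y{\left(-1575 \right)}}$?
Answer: $\frac{1389977695573}{45192026250} \approx 30.757$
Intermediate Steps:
$- \frac{4022937}{-127526} - \frac{1956889}{y{\left(-1575 \right)}} = - \frac{4022937}{-127526} - \frac{1956889}{\left(-1575\right)^{2}} = \left(-4022937\right) \left(- \frac{1}{127526}\right) - \frac{1956889}{2480625} = \frac{4022937}{127526} - \frac{1956889}{2480625} = \frac{1389977695573}{45192026250}$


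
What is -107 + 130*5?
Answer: 543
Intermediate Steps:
-107 + 130*5 = -107 + 650 = 543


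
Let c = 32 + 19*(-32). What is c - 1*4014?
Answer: -4590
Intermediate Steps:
c = -576 (c = 32 - 608 = -576)
c - 1*4014 = -576 - 1*4014 = -576 - 4014 = -4590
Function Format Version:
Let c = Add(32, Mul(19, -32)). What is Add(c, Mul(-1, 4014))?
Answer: -4590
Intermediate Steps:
c = -576 (c = Add(32, -608) = -576)
Add(c, Mul(-1, 4014)) = Add(-576, Mul(-1, 4014)) = Add(-576, -4014) = -4590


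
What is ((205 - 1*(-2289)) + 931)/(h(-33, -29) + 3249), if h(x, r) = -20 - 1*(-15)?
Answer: 3425/3244 ≈ 1.0558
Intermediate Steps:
h(x, r) = -5 (h(x, r) = -20 + 15 = -5)
((205 - 1*(-2289)) + 931)/(h(-33, -29) + 3249) = ((205 - 1*(-2289)) + 931)/(-5 + 3249) = ((205 + 2289) + 931)/3244 = (2494 + 931)*(1/3244) = 3425*(1/3244) = 3425/3244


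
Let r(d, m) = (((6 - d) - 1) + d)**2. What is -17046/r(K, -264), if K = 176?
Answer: -17046/25 ≈ -681.84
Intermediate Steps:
r(d, m) = 25 (r(d, m) = ((5 - d) + d)**2 = 5**2 = 25)
-17046/r(K, -264) = -17046/25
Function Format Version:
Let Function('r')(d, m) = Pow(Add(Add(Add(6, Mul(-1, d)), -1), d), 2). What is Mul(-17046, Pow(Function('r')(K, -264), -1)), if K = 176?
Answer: Rational(-17046, 25) ≈ -681.84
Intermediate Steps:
Function('r')(d, m) = 25 (Function('r')(d, m) = Pow(Add(Add(5, Mul(-1, d)), d), 2) = Pow(5, 2) = 25)
Mul(-17046, Pow(Function('r')(K, -264), -1)) = Mul(-17046, Pow(25, -1)) = Mul(-17046, Rational(1, 25)) = Rational(-17046, 25)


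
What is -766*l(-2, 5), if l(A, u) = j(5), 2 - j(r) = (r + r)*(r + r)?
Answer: 75068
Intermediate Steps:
j(r) = 2 - 4*r² (j(r) = 2 - (r + r)*(r + r) = 2 - 2*r*2*r = 2 - 4*r²)
l(A, u) = -98 (l(A, u) = 2 - 4*5² = 2 - 4*25 = 2 - 100 = -98)
-766*l(-2, 5) = -766*(-98) = 75068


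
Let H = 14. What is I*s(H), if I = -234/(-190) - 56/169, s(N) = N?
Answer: 202342/16055 ≈ 12.603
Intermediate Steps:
I = 14453/16055 (I = -234*(-1/190) - 56*1/169 = 117/95 - 56/169 = 14453/16055 ≈ 0.90022)
I*s(H) = (14453/16055)*14 = 202342/16055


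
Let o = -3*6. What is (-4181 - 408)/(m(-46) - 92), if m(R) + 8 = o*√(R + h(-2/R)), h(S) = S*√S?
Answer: 4589/(100 + 18*I*√(46 - √23/529)) ≈ 18.429 - 22.496*I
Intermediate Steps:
h(S) = S^(3/2)
o = -18
m(R) = -8 - 18*√(R + 2*√2*(-1/R)^(3/2)) (m(R) = -8 - 18*√(R + (-2/R)^(3/2)) = -8 - 18*√(R + 2*√2*(-1/R)^(3/2)))
(-4181 - 408)/(m(-46) - 92) = (-4181 - 408)/((-8 - 18*√(-46 + 2*√2*(-1/(-46))^(3/2))) - 92) = -4589/((-8 - 18*√(-46 + 2*√2*(-1*(-1/46))^(3/2))) - 92) = -4589/((-8 - 18*√(-46 + 2*√2*(1/46)^(3/2))) - 92) = -4589/((-8 - 18*√(-46 + 2*√2*(√46/2116))) - 92) = -4589/((-8 - 18*√(-46 + √23/529)) - 92) = -4589/(-100 - 18*√(-46 + √23/529))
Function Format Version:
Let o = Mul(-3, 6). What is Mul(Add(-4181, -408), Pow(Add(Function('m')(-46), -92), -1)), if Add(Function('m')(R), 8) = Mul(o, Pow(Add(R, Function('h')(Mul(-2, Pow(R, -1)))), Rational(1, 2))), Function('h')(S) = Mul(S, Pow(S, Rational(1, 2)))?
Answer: Mul(4589, Pow(Add(100, Mul(18, I, Pow(Add(46, Mul(Rational(-1, 529), Pow(23, Rational(1, 2)))), Rational(1, 2)))), -1)) ≈ Add(18.429, Mul(-22.496, I))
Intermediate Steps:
Function('h')(S) = Pow(S, Rational(3, 2))
o = -18
Function('m')(R) = Add(-8, Mul(-18, Pow(Add(R, Mul(2, Pow(2, Rational(1, 2)), Pow(Mul(-1, Pow(R, -1)), Rational(3, 2)))), Rational(1, 2)))) (Function('m')(R) = Add(-8, Mul(-18, Pow(Add(R, Pow(Mul(-2, Pow(R, -1)), Rational(3, 2))), Rational(1, 2)))) = Add(-8, Mul(-18, Pow(Add(R, Mul(2, Pow(2, Rational(1, 2)), Pow(Mul(-1, Pow(R, -1)), Rational(3, 2)))), Rational(1, 2)))))
Mul(Add(-4181, -408), Pow(Add(Function('m')(-46), -92), -1)) = Mul(Add(-4181, -408), Pow(Add(Add(-8, Mul(-18, Pow(Add(-46, Mul(2, Pow(2, Rational(1, 2)), Pow(Mul(-1, Pow(-46, -1)), Rational(3, 2)))), Rational(1, 2)))), -92), -1)) = Mul(-4589, Pow(Add(Add(-8, Mul(-18, Pow(Add(-46, Mul(2, Pow(2, Rational(1, 2)), Pow(Mul(-1, Rational(-1, 46)), Rational(3, 2)))), Rational(1, 2)))), -92), -1)) = Mul(-4589, Pow(Add(Add(-8, Mul(-18, Pow(Add(-46, Mul(2, Pow(2, Rational(1, 2)), Pow(Rational(1, 46), Rational(3, 2)))), Rational(1, 2)))), -92), -1)) = Mul(-4589, Pow(Add(Add(-8, Mul(-18, Pow(Add(-46, Mul(2, Pow(2, Rational(1, 2)), Mul(Rational(1, 2116), Pow(46, Rational(1, 2))))), Rational(1, 2)))), -92), -1)) = Mul(-4589, Pow(Add(Add(-8, Mul(-18, Pow(Add(-46, Mul(Rational(1, 529), Pow(23, Rational(1, 2)))), Rational(1, 2)))), -92), -1)) = Mul(-4589, Pow(Add(-100, Mul(-18, Pow(Add(-46, Mul(Rational(1, 529), Pow(23, Rational(1, 2)))), Rational(1, 2)))), -1))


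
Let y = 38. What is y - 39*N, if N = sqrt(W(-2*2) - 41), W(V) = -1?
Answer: 38 - 39*I*sqrt(42) ≈ 38.0 - 252.75*I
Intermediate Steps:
N = I*sqrt(42) (N = sqrt(-1 - 41) = sqrt(-42) = I*sqrt(42) ≈ 6.4807*I)
y - 39*N = 38 - 39*I*sqrt(42)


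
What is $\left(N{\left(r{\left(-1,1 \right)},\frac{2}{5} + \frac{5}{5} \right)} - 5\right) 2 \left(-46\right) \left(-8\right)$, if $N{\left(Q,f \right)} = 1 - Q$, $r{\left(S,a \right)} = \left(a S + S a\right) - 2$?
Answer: $0$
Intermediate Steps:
$r{\left(S,a \right)} = -2 + 2 S a$ ($r{\left(S,a \right)} = \left(S a + S a\right) - 2 = 2 S a - 2 = -2 + 2 S a$)
$\left(N{\left(r{\left(-1,1 \right)},\frac{2}{5} + \frac{5}{5} \right)} - 5\right) 2 \left(-46\right) \left(-8\right) = \left(\left(1 - \left(-2 + 2 \left(-1\right) 1\right)\right) - 5\right) 2 \left(-46\right) \left(-8\right) = \left(\left(1 - \left(-2 - 2\right)\right) - 5\right) 2 \left(-46\right) \left(-8\right) = \left(\left(1 - -4\right) - 5\right) 2 \left(-46\right) \left(-8\right) = \left(\left(1 + 4\right) - 5\right) 2 \left(-46\right) \left(-8\right) = \left(5 - 5\right) 2 \left(-46\right) \left(-8\right) = 0 \cdot 2 \left(-46\right) \left(-8\right) = 0 \left(-46\right) \left(-8\right) = 0 \left(-8\right) = 0$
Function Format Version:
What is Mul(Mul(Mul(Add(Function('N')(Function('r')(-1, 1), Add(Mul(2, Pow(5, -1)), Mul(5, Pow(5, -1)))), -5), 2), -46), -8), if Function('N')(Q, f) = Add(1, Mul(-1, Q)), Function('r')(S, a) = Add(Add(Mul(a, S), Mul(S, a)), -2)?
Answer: 0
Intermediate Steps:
Function('r')(S, a) = Add(-2, Mul(2, S, a)) (Function('r')(S, a) = Add(Add(Mul(S, a), Mul(S, a)), -2) = Add(Mul(2, S, a), -2) = Add(-2, Mul(2, S, a)))
Mul(Mul(Mul(Add(Function('N')(Function('r')(-1, 1), Add(Mul(2, Pow(5, -1)), Mul(5, Pow(5, -1)))), -5), 2), -46), -8) = Mul(Mul(Mul(Add(Add(1, Mul(-1, Add(-2, Mul(2, -1, 1)))), -5), 2), -46), -8) = Mul(Mul(Mul(Add(Add(1, Mul(-1, Add(-2, -2))), -5), 2), -46), -8) = Mul(Mul(Mul(Add(Add(1, Mul(-1, -4)), -5), 2), -46), -8) = Mul(Mul(Mul(Add(Add(1, 4), -5), 2), -46), -8) = Mul(Mul(Mul(Add(5, -5), 2), -46), -8) = Mul(Mul(Mul(0, 2), -46), -8) = Mul(Mul(0, -46), -8) = Mul(0, -8) = 0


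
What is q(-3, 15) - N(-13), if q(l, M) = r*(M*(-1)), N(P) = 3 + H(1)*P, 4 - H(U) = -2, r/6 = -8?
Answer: 795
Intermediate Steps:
r = -48 (r = 6*(-8) = -48)
H(U) = 6 (H(U) = 4 - 1*(-2) = 4 + 2 = 6)
N(P) = 3 + 6*P
q(l, M) = 48*M (q(l, M) = -48*M*(-1) = -(-48)*M = 48*M)
q(-3, 15) - N(-13) = 48*15 - (3 + 6*(-13)) = 720 - (3 - 78) = 720 - 1*(-75) = 720 + 75 = 795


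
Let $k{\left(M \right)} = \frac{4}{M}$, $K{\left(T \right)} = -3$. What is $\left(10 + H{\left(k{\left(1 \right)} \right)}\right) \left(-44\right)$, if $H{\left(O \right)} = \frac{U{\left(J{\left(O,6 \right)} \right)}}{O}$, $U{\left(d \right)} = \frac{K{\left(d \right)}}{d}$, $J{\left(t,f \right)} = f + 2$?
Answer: $- \frac{3487}{8} \approx -435.88$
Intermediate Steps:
$J{\left(t,f \right)} = 2 + f$
$U{\left(d \right)} = - \frac{3}{d}$
$H{\left(O \right)} = - \frac{3}{8 O}$ ($H{\left(O \right)} = \frac{\left(-3\right) \frac{1}{2 + 6}}{O} = \frac{\left(-3\right) \frac{1}{8}}{O} = - \frac{3}{8 O}$)
$\left(10 + H{\left(k{\left(1 \right)} \right)}\right) \left(-44\right) = \left(10 - \frac{3}{8 \cdot \frac{4}{1}}\right) \left(-44\right) = \left(10 - \frac{3}{8 \cdot 4 \cdot 1}\right) \left(-44\right) = \left(10 - \frac{3}{8 \cdot 4}\right) \left(-44\right) = \left(10 - \frac{3}{32}\right) \left(-44\right) = \frac{317}{32} \left(-44\right) = - \frac{3487}{8}$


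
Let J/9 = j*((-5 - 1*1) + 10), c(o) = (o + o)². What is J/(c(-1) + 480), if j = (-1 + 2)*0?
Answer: 0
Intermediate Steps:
c(o) = 4*o² (c(o) = (2*o)² = 4*o²)
j = 0 (j = 1*0 = 0)
J = 0 (J = 9*(0*((-5 - 1*1) + 10)) = 9*(0*((-5 - 1) + 10)) = 9*(0*(-6 + 10)) = 9*(0*4) = 9*0 = 0)
J/(c(-1) + 480) = 0/(4*(-1)² + 480) = 0/(4*1 + 480) = 0/(4 + 480) = 0/484 = 0*(1/484) = 0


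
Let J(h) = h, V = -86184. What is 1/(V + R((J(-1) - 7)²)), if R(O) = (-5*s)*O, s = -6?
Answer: -1/84264 ≈ -1.1867e-5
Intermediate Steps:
R(O) = 30*O (R(O) = (-5*(-6))*O = 30*O)
1/(V + R((J(-1) - 7)²)) = 1/(-86184 + 30*(-1 - 7)²) = 1/(-86184 + 30*(-8)²) = 1/(-86184 + 30*64) = 1/(-86184 + 1920) = 1/(-84264) = -1/84264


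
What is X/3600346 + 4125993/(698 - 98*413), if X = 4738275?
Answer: -7333266383589/71603681248 ≈ -102.41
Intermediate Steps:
X/3600346 + 4125993/(698 - 98*413) = 4738275/3600346 + 4125993/(698 - 98*413) = 4738275*(1/3600346) + 4125993/(698 - 40474) = 4738275/3600346 + 4125993/(-39776) = 4738275/3600346 + 4125993*(-1/39776) = 4738275/3600346 - 4125993/39776 = -7333266383589/71603681248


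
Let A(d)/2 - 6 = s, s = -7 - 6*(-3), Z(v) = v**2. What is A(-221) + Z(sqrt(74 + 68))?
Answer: 176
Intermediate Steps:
s = 11 (s = -7 + 18 = 11)
A(d) = 34 (A(d) = 12 + 2*11 = 12 + 22 = 34)
A(-221) + Z(sqrt(74 + 68)) = 34 + (sqrt(74 + 68))**2 = 34 + (sqrt(142))**2 = 34 + 142 = 176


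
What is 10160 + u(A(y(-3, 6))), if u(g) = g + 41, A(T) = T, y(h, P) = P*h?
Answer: 10183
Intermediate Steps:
u(g) = 41 + g
10160 + u(A(y(-3, 6))) = 10160 + (41 + 6*(-3)) = 10160 + (41 - 18) = 10160 + 23 = 10183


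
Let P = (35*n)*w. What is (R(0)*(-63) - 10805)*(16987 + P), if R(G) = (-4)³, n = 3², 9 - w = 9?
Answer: -115052951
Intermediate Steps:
w = 0 (w = 9 - 1*9 = 9 - 9 = 0)
n = 9
R(G) = -64
P = 0 (P = (35*9)*0 = 315*0 = 0)
(R(0)*(-63) - 10805)*(16987 + P) = (-64*(-63) - 10805)*(16987 + 0) = (4032 - 10805)*16987 = -6773*16987 = -115052951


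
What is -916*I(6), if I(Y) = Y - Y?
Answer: 0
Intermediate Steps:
I(Y) = 0
-916*I(6) = -916*0 = 0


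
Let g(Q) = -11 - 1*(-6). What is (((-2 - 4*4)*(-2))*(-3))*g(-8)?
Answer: 540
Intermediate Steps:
g(Q) = -5 (g(Q) = -11 + 6 = -5)
(((-2 - 4*4)*(-2))*(-3))*g(-8) = (((-2 - 4*4)*(-2))*(-3))*(-5) = (((-2 - 16)*(-2))*(-3))*(-5) = (-18*(-2)*(-3))*(-5) = (36*(-3))*(-5) = -108*(-5) = 540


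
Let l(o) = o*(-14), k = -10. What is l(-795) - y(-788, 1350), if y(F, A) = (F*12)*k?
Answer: -83430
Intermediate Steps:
y(F, A) = -120*F (y(F, A) = (F*12)*(-10) = (12*F)*(-10) = -120*F)
l(o) = -14*o
l(-795) - y(-788, 1350) = -14*(-795) - (-120)*(-788) = 11130 - 1*94560 = 11130 - 94560 = -83430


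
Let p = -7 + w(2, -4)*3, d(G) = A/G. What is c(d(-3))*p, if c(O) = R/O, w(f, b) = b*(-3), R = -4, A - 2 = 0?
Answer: 174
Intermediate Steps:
A = 2 (A = 2 + 0 = 2)
w(f, b) = -3*b
d(G) = 2/G
c(O) = -4/O
p = 29 (p = -7 - 3*(-4)*3 = -7 + 12*3 = -7 + 36 = 29)
c(d(-3))*p = -4/(2/(-3))*29 = -4/(2*(-1/3))*29 = -4/(-2/3)*29 = -4*(-3/2)*29 = 6*29 = 174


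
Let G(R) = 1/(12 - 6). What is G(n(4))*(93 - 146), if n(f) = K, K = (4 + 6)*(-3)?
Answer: -53/6 ≈ -8.8333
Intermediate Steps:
K = -30 (K = 10*(-3) = -30)
n(f) = -30
G(R) = 1/6
G(n(4))*(93 - 146) = (93 - 146)/6 = (1/6)*(-53) = -53/6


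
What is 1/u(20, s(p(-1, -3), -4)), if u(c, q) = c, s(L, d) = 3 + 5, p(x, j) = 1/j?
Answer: 1/20 ≈ 0.050000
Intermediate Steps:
s(L, d) = 8
1/u(20, s(p(-1, -3), -4)) = 1/20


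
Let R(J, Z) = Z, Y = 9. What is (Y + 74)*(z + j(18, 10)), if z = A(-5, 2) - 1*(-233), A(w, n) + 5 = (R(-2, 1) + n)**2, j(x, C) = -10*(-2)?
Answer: 21331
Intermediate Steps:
j(x, C) = 20
A(w, n) = -5 + (1 + n)**2
z = 237 (z = (-5 + (1 + 2)**2) - 1*(-233) = (-5 + 3**2) + 233 = (-5 + 9) + 233 = 4 + 233 = 237)
(Y + 74)*(z + j(18, 10)) = (9 + 74)*(237 + 20) = 83*257 = 21331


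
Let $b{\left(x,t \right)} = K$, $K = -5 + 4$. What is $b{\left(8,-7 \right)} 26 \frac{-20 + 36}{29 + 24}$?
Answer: $- \frac{416}{53} \approx -7.8491$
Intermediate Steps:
$K = -1$
$b{\left(x,t \right)} = -1$
$b{\left(8,-7 \right)} 26 \frac{-20 + 36}{29 + 24} = \left(-1\right) 26 \frac{-20 + 36}{29 + 24} = - 26 \cdot \frac{16}{53} = - 26 \cdot 16 \cdot \frac{1}{53} = \left(-26\right) \frac{16}{53} = - \frac{416}{53}$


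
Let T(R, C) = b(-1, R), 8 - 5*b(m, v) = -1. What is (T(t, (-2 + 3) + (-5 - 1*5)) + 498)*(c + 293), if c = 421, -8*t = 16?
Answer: 1784286/5 ≈ 3.5686e+5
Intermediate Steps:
t = -2 (t = -⅛*16 = -2)
b(m, v) = 9/5 (b(m, v) = 8/5 - ⅕*(-1) = 8/5 + ⅕ = 9/5)
T(R, C) = 9/5
(T(t, (-2 + 3) + (-5 - 1*5)) + 498)*(c + 293) = (9/5 + 498)*(421 + 293) = (2499/5)*714 = 1784286/5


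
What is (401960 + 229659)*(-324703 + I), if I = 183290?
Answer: -89319137647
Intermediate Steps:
(401960 + 229659)*(-324703 + I) = (401960 + 229659)*(-324703 + 183290) = 631619*(-141413) = -89319137647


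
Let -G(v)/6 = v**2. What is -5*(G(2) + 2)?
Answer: 110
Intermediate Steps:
G(v) = -6*v**2
-5*(G(2) + 2) = -5*(-6*2**2 + 2) = -5*(-6*4 + 2) = -5*(-24 + 2) = -5*(-22) = 110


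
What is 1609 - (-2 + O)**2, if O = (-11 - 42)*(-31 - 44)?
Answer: -15783120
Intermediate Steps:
O = 3975 (O = -53*(-75) = 3975)
1609 - (-2 + O)**2 = 1609 - (-2 + 3975)**2 = 1609 - 1*3973**2 = 1609 - 1*15784729 = 1609 - 15784729 = -15783120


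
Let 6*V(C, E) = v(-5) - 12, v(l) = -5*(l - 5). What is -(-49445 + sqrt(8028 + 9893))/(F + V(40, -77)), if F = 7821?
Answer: 148335/23482 - 3*sqrt(17921)/23482 ≈ 6.2999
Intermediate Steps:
v(l) = 25 - 5*l (v(l) = -5*(-5 + l) = 25 - 5*l)
V(C, E) = 19/3 (V(C, E) = ((25 - 5*(-5)) - 12)/6 = ((25 + 25) - 12)/6 = (50 - 12)/6 = (1/6)*38 = 19/3)
-(-49445 + sqrt(8028 + 9893))/(F + V(40, -77)) = -(-49445 + sqrt(8028 + 9893))/(7821 + 19/3) = -(-49445 + sqrt(17921))/23482/3 = -(-49445 + sqrt(17921))*3/23482 = -(-148335/23482 + 3*sqrt(17921)/23482) = 148335/23482 - 3*sqrt(17921)/23482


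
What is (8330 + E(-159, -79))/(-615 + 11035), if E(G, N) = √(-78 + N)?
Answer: 833/1042 + I*√157/10420 ≈ 0.79942 + 0.0012025*I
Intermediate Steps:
(8330 + E(-159, -79))/(-615 + 11035) = (8330 + √(-78 - 79))/(-615 + 11035) = (8330 + √(-157))/10420 = (8330 + I*√157)*(1/10420) = 833/1042 + I*√157/10420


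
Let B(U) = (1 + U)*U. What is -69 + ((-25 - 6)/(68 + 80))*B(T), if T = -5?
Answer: -2708/37 ≈ -73.189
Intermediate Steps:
B(U) = U*(1 + U)
-69 + ((-25 - 6)/(68 + 80))*B(T) = -69 + ((-25 - 6)/(68 + 80))*(-5*(1 - 5)) = -69 + (-31/148)*(-5*(-4)) = -69 - 31*1/148*20 = -69 - 31/148*20 = -69 - 155/37 = -2708/37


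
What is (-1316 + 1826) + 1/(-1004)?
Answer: 512039/1004 ≈ 510.00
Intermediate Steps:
(-1316 + 1826) + 1/(-1004) = 510 - 1/1004 = 512039/1004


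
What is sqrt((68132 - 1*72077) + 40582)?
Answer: sqrt(36637) ≈ 191.41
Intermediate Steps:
sqrt((68132 - 1*72077) + 40582) = sqrt((68132 - 72077) + 40582) = sqrt(-3945 + 40582) = sqrt(36637)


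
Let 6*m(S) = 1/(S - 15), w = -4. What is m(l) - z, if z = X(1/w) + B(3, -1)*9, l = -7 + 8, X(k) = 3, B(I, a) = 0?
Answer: -253/84 ≈ -3.0119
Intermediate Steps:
l = 1
m(S) = 1/(6*(-15 + S)) (m(S) = 1/(6*(S - 15)) = 1/(6*(-15 + S)))
z = 3 (z = 3 + 0*9 = 3 + 0 = 3)
m(l) - z = 1/(6*(-15 + 1)) - 1*3 = (⅙)/(-14) - 3 = (⅙)*(-1/14) - 3 = -1/84 - 3 = -253/84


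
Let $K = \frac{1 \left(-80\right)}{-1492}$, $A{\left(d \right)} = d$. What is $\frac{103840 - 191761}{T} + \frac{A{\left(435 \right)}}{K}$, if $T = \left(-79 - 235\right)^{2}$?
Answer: $\frac{399898389}{49298} \approx 8111.9$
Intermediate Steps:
$T = 98596$ ($T = \left(-314\right)^{2} = 98596$)
$K = \frac{20}{373}$ ($K = \left(- \frac{1}{1492}\right) \left(-80\right) = \frac{20}{373} \approx 0.053619$)
$\frac{103840 - 191761}{T} + \frac{A{\left(435 \right)}}{K} = \frac{103840 - 191761}{98596} + \frac{435}{\frac{20}{373}} = \left(-87921\right) \frac{1}{98596} + 435 \cdot \frac{373}{20} = - \frac{87921}{98596} + \frac{32451}{4} = \frac{399898389}{49298}$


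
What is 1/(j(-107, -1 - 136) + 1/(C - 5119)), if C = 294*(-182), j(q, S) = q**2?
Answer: 58627/671220522 ≈ 8.7344e-5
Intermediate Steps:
C = -53508
1/(j(-107, -1 - 136) + 1/(C - 5119)) = 1/((-107)**2 + 1/(-53508 - 5119)) = 1/(11449 + 1/(-58627)) = 1/(11449 - 1/58627) = 1/(671220522/58627) = 58627/671220522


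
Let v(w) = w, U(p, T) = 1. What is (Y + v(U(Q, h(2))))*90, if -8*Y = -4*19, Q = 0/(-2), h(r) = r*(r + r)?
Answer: 945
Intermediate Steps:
h(r) = 2*r² (h(r) = r*(2*r) = 2*r²)
Q = 0 (Q = 0*(-½) = 0)
Y = 19/2 (Y = -(-1)*19/2 = -⅛*(-76) = 19/2 ≈ 9.5000)
(Y + v(U(Q, h(2))))*90 = (19/2 + 1)*90 = (21/2)*90 = 945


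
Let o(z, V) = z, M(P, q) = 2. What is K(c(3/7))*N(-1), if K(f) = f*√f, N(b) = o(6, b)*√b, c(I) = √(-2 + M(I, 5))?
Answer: 0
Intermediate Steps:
c(I) = 0 (c(I) = √(-2 + 2) = √0 = 0)
N(b) = 6*√b
K(f) = f^(3/2)
K(c(3/7))*N(-1) = 0^(3/2)*(6*√(-1)) = 0*(6*I) = 0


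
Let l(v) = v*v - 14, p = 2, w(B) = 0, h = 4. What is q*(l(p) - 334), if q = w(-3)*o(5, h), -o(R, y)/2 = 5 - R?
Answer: 0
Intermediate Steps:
o(R, y) = -10 + 2*R (o(R, y) = -2*(5 - R) = -10 + 2*R)
l(v) = -14 + v² (l(v) = v² - 14 = -14 + v²)
q = 0 (q = 0*(-10 + 2*5) = 0*(-10 + 10) = 0*0 = 0)
q*(l(p) - 334) = 0*((-14 + 2²) - 334) = 0*((-14 + 4) - 334) = 0*(-10 - 334) = 0*(-344) = 0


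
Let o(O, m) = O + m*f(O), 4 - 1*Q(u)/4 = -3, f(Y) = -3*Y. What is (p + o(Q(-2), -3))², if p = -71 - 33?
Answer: 30976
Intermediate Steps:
Q(u) = 28 (Q(u) = 16 - 4*(-3) = 16 + 12 = 28)
o(O, m) = O - 3*O*m (o(O, m) = O + m*(-3*O) = O - 3*O*m)
p = -104
(p + o(Q(-2), -3))² = (-104 + 28*(1 - 3*(-3)))² = (-104 + 28*(1 + 9))² = (-104 + 28*10)² = (-104 + 280)² = 176² = 30976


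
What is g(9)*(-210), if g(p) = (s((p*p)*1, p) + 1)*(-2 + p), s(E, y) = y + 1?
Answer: -16170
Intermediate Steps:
s(E, y) = 1 + y
g(p) = (-2 + p)*(2 + p) (g(p) = ((1 + p) + 1)*(-2 + p) = (2 + p)*(-2 + p) = (-2 + p)*(2 + p))
g(9)*(-210) = (-4 + 9**2)*(-210) = (-4 + 81)*(-210) = 77*(-210) = -16170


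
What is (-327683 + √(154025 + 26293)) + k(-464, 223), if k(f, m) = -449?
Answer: -328132 + √180318 ≈ -3.2771e+5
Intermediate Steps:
(-327683 + √(154025 + 26293)) + k(-464, 223) = (-327683 + √(154025 + 26293)) - 449 = (-327683 + √180318) - 449 = -328132 + √180318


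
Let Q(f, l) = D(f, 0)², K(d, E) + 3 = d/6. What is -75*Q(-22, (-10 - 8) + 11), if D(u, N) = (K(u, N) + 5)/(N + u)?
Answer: -625/1452 ≈ -0.43044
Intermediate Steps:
K(d, E) = -3 + d/6
D(u, N) = (2 + u/6)/(N + u) (D(u, N) = ((-3 + u/6) + 5)/(N + u) = (2 + u/6)/(N + u))
Q(f, l) = (2 + f/6)²/f² (Q(f, l) = ((2 + f/6)/(0 + f))² = ((2 + f/6)/f)² = (2 + f/6)²/f²)
-75*Q(-22, (-10 - 8) + 11) = -25*(12 - 22)²/(12*(-22)²) = -25*(-10)²/(12*484) = -25*100/(12*484) = -75*25/4356 = -625/1452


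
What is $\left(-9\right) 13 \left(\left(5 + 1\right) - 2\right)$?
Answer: $-468$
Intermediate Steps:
$\left(-9\right) 13 \left(\left(5 + 1\right) - 2\right) = - 117 \left(6 - 2\right) = \left(-117\right) 4 = -468$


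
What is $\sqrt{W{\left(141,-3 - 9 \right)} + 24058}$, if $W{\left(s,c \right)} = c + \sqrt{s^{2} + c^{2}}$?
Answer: $\sqrt{24046 + 15 \sqrt{89}} \approx 155.52$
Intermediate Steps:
$W{\left(s,c \right)} = c + \sqrt{c^{2} + s^{2}}$
$\sqrt{W{\left(141,-3 - 9 \right)} + 24058} = \sqrt{\left(\left(-3 - 9\right) + \sqrt{\left(-3 - 9\right)^{2} + 141^{2}}\right) + 24058} = \sqrt{\left(-12 + \sqrt{\left(-12\right)^{2} + 19881}\right) + 24058} = \sqrt{\left(-12 + \sqrt{144 + 19881}\right) + 24058} = \sqrt{\left(-12 + \sqrt{20025}\right) + 24058} = \sqrt{\left(-12 + 15 \sqrt{89}\right) + 24058} = \sqrt{24046 + 15 \sqrt{89}}$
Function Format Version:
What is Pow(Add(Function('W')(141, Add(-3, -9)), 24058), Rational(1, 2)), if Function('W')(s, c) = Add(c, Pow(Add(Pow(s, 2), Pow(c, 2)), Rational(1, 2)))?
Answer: Pow(Add(24046, Mul(15, Pow(89, Rational(1, 2)))), Rational(1, 2)) ≈ 155.52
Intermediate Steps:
Function('W')(s, c) = Add(c, Pow(Add(Pow(c, 2), Pow(s, 2)), Rational(1, 2)))
Pow(Add(Function('W')(141, Add(-3, -9)), 24058), Rational(1, 2)) = Pow(Add(Add(Add(-3, -9), Pow(Add(Pow(Add(-3, -9), 2), Pow(141, 2)), Rational(1, 2))), 24058), Rational(1, 2)) = Pow(Add(Add(-12, Pow(Add(Pow(-12, 2), 19881), Rational(1, 2))), 24058), Rational(1, 2)) = Pow(Add(Add(-12, Pow(Add(144, 19881), Rational(1, 2))), 24058), Rational(1, 2)) = Pow(Add(Add(-12, Pow(20025, Rational(1, 2))), 24058), Rational(1, 2)) = Pow(Add(Add(-12, Mul(15, Pow(89, Rational(1, 2)))), 24058), Rational(1, 2)) = Pow(Add(24046, Mul(15, Pow(89, Rational(1, 2)))), Rational(1, 2))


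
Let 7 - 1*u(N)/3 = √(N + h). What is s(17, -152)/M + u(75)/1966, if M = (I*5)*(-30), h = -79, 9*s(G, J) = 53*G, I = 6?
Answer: -800633/7962300 - 3*I/983 ≈ -0.10055 - 0.0030519*I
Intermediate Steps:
s(G, J) = 53*G/9 (s(G, J) = (53*G)/9 = 53*G/9)
M = -900 (M = (6*5)*(-30) = 30*(-30) = -900)
u(N) = 21 - 3*√(-79 + N) (u(N) = 21 - 3*√(N - 79) = 21 - 3*√(-79 + N))
s(17, -152)/M + u(75)/1966 = ((53/9)*17)/(-900) + (21 - 3*√(-79 + 75))/1966 = (901/9)*(-1/900) + (21 - 6*I)*(1/1966) = -901/8100 + (21 - 6*I)*(1/1966) = -901/8100 + (21/1966 - 3*I/983) = -800633/7962300 - 3*I/983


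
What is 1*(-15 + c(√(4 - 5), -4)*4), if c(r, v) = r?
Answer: -15 + 4*I ≈ -15.0 + 4.0*I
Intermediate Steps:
1*(-15 + c(√(4 - 5), -4)*4) = 1*(-15 + √(4 - 5)*4) = 1*(-15 + √(-1)*4) = 1*(-15 + I*4) = 1*(-15 + 4*I) = -15 + 4*I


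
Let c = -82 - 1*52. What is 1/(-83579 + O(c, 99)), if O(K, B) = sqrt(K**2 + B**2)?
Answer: -83579/6985421484 - sqrt(27757)/6985421484 ≈ -1.1989e-5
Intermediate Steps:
c = -134 (c = -82 - 52 = -134)
O(K, B) = sqrt(B**2 + K**2)
1/(-83579 + O(c, 99)) = 1/(-83579 + sqrt(99**2 + (-134)**2)) = 1/(-83579 + sqrt(9801 + 17956)) = 1/(-83579 + sqrt(27757))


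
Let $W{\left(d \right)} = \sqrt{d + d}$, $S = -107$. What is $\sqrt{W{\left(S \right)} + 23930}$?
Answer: $\sqrt{23930 + i \sqrt{214}} \approx 154.69 + 0.0473 i$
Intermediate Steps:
$W{\left(d \right)} = \sqrt{2} \sqrt{d}$ ($W{\left(d \right)} = \sqrt{2 d} = \sqrt{2} \sqrt{d}$)
$\sqrt{W{\left(S \right)} + 23930} = \sqrt{\sqrt{2} \sqrt{-107} + 23930} = \sqrt{\sqrt{2} i \sqrt{107} + 23930} = \sqrt{i \sqrt{214} + 23930} = \sqrt{23930 + i \sqrt{214}}$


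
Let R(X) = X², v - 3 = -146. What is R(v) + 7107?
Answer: 27556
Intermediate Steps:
v = -143 (v = 3 - 146 = -143)
R(v) + 7107 = (-143)² + 7107 = 20449 + 7107 = 27556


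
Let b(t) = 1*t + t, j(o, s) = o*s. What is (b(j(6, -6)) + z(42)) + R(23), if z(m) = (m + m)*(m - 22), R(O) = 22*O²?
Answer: 13246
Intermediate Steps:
z(m) = 2*m*(-22 + m) (z(m) = (2*m)*(-22 + m) = 2*m*(-22 + m))
b(t) = 2*t (b(t) = t + t = 2*t)
(b(j(6, -6)) + z(42)) + R(23) = (2*(6*(-6)) + 2*42*(-22 + 42)) + 22*23² = (2*(-36) + 2*42*20) + 22*529 = (-72 + 1680) + 11638 = 1608 + 11638 = 13246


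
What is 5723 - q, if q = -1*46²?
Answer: 7839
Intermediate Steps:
q = -2116 (q = -1*2116 = -2116)
5723 - q = 5723 - 1*(-2116) = 5723 + 2116 = 7839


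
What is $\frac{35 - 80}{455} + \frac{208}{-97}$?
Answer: $- \frac{19801}{8827} \approx -2.2432$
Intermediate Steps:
$\frac{35 - 80}{455} + \frac{208}{-97} = \left(35 - 80\right) \frac{1}{455} + 208 \left(- \frac{1}{97}\right) = \left(-45\right) \frac{1}{455} - \frac{208}{97} = - \frac{9}{91} - \frac{208}{97} = - \frac{19801}{8827}$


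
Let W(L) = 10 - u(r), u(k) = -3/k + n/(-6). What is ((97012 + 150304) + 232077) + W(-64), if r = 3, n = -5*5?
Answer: 2876399/6 ≈ 4.7940e+5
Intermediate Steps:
n = -25
u(k) = 25/6 - 3/k (u(k) = -3/k - 25/(-6) = -3/k - 25*(-⅙) = -3/k + 25/6 = 25/6 - 3/k)
W(L) = 41/6 (W(L) = 10 - (25/6 - 3/3) = 10 - (25/6 - 3*⅓) = 10 - (25/6 - 1) = 10 - 1*19/6 = 10 - 19/6 = 41/6)
((97012 + 150304) + 232077) + W(-64) = ((97012 + 150304) + 232077) + 41/6 = (247316 + 232077) + 41/6 = 479393 + 41/6 = 2876399/6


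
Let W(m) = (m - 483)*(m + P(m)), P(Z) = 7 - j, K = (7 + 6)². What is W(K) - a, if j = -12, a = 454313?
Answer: -513345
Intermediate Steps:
K = 169 (K = 13² = 169)
P(Z) = 19 (P(Z) = 7 - 1*(-12) = 7 + 12 = 19)
W(m) = (-483 + m)*(19 + m) (W(m) = (m - 483)*(m + 19) = (-483 + m)*(19 + m))
W(K) - a = (-9177 + 169² - 464*169) - 1*454313 = (-9177 + 28561 - 78416) - 454313 = -59032 - 454313 = -513345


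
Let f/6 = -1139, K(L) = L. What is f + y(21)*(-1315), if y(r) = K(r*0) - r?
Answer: 20781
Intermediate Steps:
f = -6834 (f = 6*(-1139) = -6834)
y(r) = -r (y(r) = r*0 - r = 0 - r = -r)
f + y(21)*(-1315) = -6834 - 1*21*(-1315) = -6834 - 21*(-1315) = -6834 + 27615 = 20781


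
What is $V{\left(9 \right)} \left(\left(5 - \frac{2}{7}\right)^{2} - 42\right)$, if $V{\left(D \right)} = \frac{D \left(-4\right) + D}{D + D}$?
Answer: $\frac{2907}{98} \approx 29.663$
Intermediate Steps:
$V{\left(D \right)} = - \frac{3}{2}$ ($V{\left(D \right)} = \frac{- 4 D + D}{2 D} = - 3 D \frac{1}{2 D} = - \frac{3}{2}$)
$V{\left(9 \right)} \left(\left(5 - \frac{2}{7}\right)^{2} - 42\right) = - \frac{3 \left(\left(5 - \frac{2}{7}\right)^{2} - 42\right)}{2} = - \frac{3 \left(\left(\frac{33}{7}\right)^{2} - 42\right)}{2} = - \frac{3 \left(\frac{1089}{49} - 42\right)}{2} = \left(- \frac{3}{2}\right) \left(- \frac{969}{49}\right) = \frac{2907}{98}$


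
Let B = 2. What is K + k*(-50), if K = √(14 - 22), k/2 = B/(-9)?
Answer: 200/9 + 2*I*√2 ≈ 22.222 + 2.8284*I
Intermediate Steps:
k = -4/9 (k = 2*(2/(-9)) = 2*(-⅑*2) = 2*(-2/9) = -4/9 ≈ -0.44444)
K = 2*I*√2 (K = √(-8) = 2*I*√2 ≈ 2.8284*I)
K + k*(-50) = 2*I*√2 - 4/9*(-50) = 2*I*√2 + 200/9 = 200/9 + 2*I*√2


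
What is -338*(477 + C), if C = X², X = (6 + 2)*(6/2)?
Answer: -355914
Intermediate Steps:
X = 24 (X = 8*(6*(½)) = 8*3 = 24)
C = 576 (C = 24² = 576)
-338*(477 + C) = -338*(477 + 576) = -338*1053 = -355914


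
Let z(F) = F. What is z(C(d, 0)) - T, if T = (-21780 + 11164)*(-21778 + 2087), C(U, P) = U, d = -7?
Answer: -209039663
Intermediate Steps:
T = 209039656 (T = -10616*(-19691) = 209039656)
z(C(d, 0)) - T = -7 - 1*209039656 = -7 - 209039656 = -209039663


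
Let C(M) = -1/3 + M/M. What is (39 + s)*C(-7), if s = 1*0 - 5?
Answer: 68/3 ≈ 22.667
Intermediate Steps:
s = -5 (s = 0 - 5 = -5)
C(M) = ⅔ (C(M) = -1*⅓ + 1 = -⅓ + 1 = ⅔)
(39 + s)*C(-7) = (39 - 5)*(⅔) = 34*(⅔) = 68/3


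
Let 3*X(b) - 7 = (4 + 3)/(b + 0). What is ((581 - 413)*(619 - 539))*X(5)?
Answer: 37632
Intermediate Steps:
X(b) = 7/3 + 7/(3*b) (X(b) = 7/3 + ((4 + 3)/(b + 0))/3 = 7/3 + (7/b)/3 = 7/3 + 7/(3*b))
((581 - 413)*(619 - 539))*X(5) = ((581 - 413)*(619 - 539))*((7/3)*(1 + 5)/5) = (168*80)*((7/3)*(1/5)*6) = 13440*(14/5) = 37632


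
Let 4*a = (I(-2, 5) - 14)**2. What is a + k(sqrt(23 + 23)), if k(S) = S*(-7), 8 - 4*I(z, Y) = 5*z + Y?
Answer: 1849/64 - 7*sqrt(46) ≈ -18.586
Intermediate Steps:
I(z, Y) = 2 - 5*z/4 - Y/4 (I(z, Y) = 2 - (5*z + Y)/4 = 2 - (Y + 5*z)/4 = 2 + (-5*z/4 - Y/4) = 2 - 5*z/4 - Y/4)
k(S) = -7*S
a = 1849/64 (a = ((2 - 5/4*(-2) - 1/4*5) - 14)**2/4 = ((2 + 5/2 - 5/4) - 14)**2/4 = (13/4 - 14)**2/4 = (-43/4)**2/4 = (1/4)*(1849/16) = 1849/64 ≈ 28.891)
a + k(sqrt(23 + 23)) = 1849/64 - 7*sqrt(23 + 23) = 1849/64 - 7*sqrt(46)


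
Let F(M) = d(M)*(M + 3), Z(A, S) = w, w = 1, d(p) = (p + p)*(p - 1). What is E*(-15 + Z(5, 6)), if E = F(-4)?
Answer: 560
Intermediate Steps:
d(p) = 2*p*(-1 + p) (d(p) = (2*p)*(-1 + p) = 2*p*(-1 + p))
Z(A, S) = 1
F(M) = 2*M*(-1 + M)*(3 + M) (F(M) = (2*M*(-1 + M))*(M + 3) = (2*M*(-1 + M))*(3 + M) = 2*M*(-1 + M)*(3 + M))
E = -40 (E = 2*(-4)*(-1 - 4)*(3 - 4) = 2*(-4)*(-5)*(-1) = -40)
E*(-15 + Z(5, 6)) = -40*(-15 + 1) = -40*(-14) = 560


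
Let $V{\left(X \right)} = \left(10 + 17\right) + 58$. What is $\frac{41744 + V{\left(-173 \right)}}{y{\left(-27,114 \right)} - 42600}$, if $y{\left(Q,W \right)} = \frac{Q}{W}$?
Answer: $- \frac{529834}{539603} \approx -0.9819$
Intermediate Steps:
$V{\left(X \right)} = 85$ ($V{\left(X \right)} = 27 + 58 = 85$)
$\frac{41744 + V{\left(-173 \right)}}{y{\left(-27,114 \right)} - 42600} = \frac{41744 + 85}{- \frac{27}{114} - 42600} = \frac{41829}{\left(-27\right) \frac{1}{114} - 42600} = \frac{41829}{- \frac{9}{38} - 42600} = \frac{41829}{- \frac{1618809}{38}} = 41829 \left(- \frac{38}{1618809}\right) = - \frac{529834}{539603}$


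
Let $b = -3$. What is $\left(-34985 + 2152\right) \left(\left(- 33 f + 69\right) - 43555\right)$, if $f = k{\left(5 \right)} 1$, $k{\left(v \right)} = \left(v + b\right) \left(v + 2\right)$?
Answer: $1442944684$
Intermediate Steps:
$k{\left(v \right)} = \left(-3 + v\right) \left(2 + v\right)$ ($k{\left(v \right)} = \left(v - 3\right) \left(v + 2\right) = \left(-3 + v\right) \left(2 + v\right)$)
$f = 14$ ($f = \left(-6 + 5^{2} - 5\right) 1 = \left(-6 + 25 - 5\right) 1 = 14 \cdot 1 = 14$)
$\left(-34985 + 2152\right) \left(\left(- 33 f + 69\right) - 43555\right) = \left(-34985 + 2152\right) \left(\left(\left(-33\right) 14 + 69\right) - 43555\right) = - 32833 \left(\left(-462 + 69\right) - 43555\right) = - 32833 \left(-393 - 43555\right) = \left(-32833\right) \left(-43948\right) = 1442944684$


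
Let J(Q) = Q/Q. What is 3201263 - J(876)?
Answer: 3201262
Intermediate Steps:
J(Q) = 1
3201263 - J(876) = 3201263 - 1*1 = 3201263 - 1 = 3201262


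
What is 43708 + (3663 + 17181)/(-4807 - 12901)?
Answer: 193490105/4427 ≈ 43707.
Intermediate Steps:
43708 + (3663 + 17181)/(-4807 - 12901) = 43708 + 20844/(-17708) = 43708 + 20844*(-1/17708) = 43708 - 5211/4427 = 193490105/4427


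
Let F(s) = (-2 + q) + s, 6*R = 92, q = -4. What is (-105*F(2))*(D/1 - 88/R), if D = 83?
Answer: 746340/23 ≈ 32450.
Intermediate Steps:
R = 46/3 (R = (1/6)*92 = 46/3 ≈ 15.333)
F(s) = -6 + s (F(s) = (-2 - 4) + s = -6 + s)
(-105*F(2))*(D/1 - 88/R) = (-105*(-6 + 2))*(83/1 - 88/46/3) = (-105*(-4))*(83*1 - 88*3/46) = 420*(83 - 132/23) = 420*(1777/23) = 746340/23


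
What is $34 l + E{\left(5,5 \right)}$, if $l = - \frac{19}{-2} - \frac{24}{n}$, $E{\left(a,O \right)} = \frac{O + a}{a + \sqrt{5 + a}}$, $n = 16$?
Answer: $\frac{826}{3} - \frac{2 \sqrt{10}}{3} \approx 273.23$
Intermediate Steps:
$E{\left(a,O \right)} = \frac{O + a}{a + \sqrt{5 + a}}$
$l = 8$ ($l = - \frac{19}{-2} - \frac{24}{16} = \left(-19\right) \left(- \frac{1}{2}\right) - \frac{3}{2} = \frac{19}{2} - \frac{3}{2} = 8$)
$34 l + E{\left(5,5 \right)} = 34 \cdot 8 + \frac{5 + 5}{5 + \sqrt{5 + 5}} = 272 + \frac{1}{5 + \sqrt{10}} \cdot 10 = 272 + \frac{10}{5 + \sqrt{10}}$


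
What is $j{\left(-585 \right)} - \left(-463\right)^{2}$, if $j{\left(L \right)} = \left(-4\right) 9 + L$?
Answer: $-214990$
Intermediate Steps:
$j{\left(L \right)} = -36 + L$
$j{\left(-585 \right)} - \left(-463\right)^{2} = \left(-36 - 585\right) - \left(-463\right)^{2} = -621 - 214369 = -214990$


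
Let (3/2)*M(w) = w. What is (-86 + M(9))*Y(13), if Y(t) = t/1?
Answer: -1040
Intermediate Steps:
M(w) = 2*w/3
Y(t) = t (Y(t) = t*1 = t)
(-86 + M(9))*Y(13) = (-86 + (2/3)*9)*13 = (-86 + 6)*13 = -80*13 = -1040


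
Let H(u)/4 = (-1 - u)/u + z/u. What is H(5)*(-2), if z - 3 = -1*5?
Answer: 64/5 ≈ 12.800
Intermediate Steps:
z = -2 (z = 3 - 1*5 = 3 - 5 = -2)
H(u) = -8/u + 4*(-1 - u)/u (H(u) = 4*((-1 - u)/u - 2/u) = 4*(-2/u + (-1 - u)/u) = -8/u + 4*(-1 - u)/u)
H(5)*(-2) = (-4 - 12/5)*(-2) = -32/5*(-2) = 64/5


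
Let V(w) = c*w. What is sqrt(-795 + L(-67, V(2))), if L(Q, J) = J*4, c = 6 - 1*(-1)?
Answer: I*sqrt(739) ≈ 27.185*I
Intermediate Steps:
c = 7 (c = 6 + 1 = 7)
V(w) = 7*w
L(Q, J) = 4*J
sqrt(-795 + L(-67, V(2))) = sqrt(-795 + 4*(7*2)) = sqrt(-795 + 4*14) = sqrt(-795 + 56) = sqrt(-739) = I*sqrt(739)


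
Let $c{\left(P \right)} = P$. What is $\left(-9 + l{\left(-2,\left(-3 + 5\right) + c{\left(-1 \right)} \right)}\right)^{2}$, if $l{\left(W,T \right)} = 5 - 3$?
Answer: $49$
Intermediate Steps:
$l{\left(W,T \right)} = 2$
$\left(-9 + l{\left(-2,\left(-3 + 5\right) + c{\left(-1 \right)} \right)}\right)^{2} = \left(-9 + 2\right)^{2} = \left(-7\right)^{2} = 49$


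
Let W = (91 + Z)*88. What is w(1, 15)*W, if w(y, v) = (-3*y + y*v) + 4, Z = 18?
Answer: 153472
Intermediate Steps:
w(y, v) = 4 - 3*y + v*y (w(y, v) = (-3*y + v*y) + 4 = 4 - 3*y + v*y)
W = 9592 (W = (91 + 18)*88 = 109*88 = 9592)
w(1, 15)*W = (4 - 3*1 + 15*1)*9592 = (4 - 3 + 15)*9592 = 16*9592 = 153472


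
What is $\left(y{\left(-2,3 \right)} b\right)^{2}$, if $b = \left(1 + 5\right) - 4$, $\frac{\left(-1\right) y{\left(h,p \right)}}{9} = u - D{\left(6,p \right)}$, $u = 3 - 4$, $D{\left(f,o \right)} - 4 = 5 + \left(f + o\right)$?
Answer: $116964$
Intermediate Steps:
$D{\left(f,o \right)} = 9 + f + o$ ($D{\left(f,o \right)} = 4 + \left(5 + \left(f + o\right)\right) = 4 + \left(5 + f + o\right) = 9 + f + o$)
$u = -1$ ($u = 3 - 4 = -1$)
$y{\left(h,p \right)} = 144 + 9 p$ ($y{\left(h,p \right)} = - 9 \left(-1 - \left(9 + 6 + p\right)\right) = - 9 \left(-1 - \left(15 + p\right)\right) = - 9 \left(-16 - p\right) = 144 + 9 p$)
$b = 2$ ($b = 6 - 4 = 2$)
$\left(y{\left(-2,3 \right)} b\right)^{2} = \left(\left(144 + 9 \cdot 3\right) 2\right)^{2} = \left(\left(144 + 27\right) 2\right)^{2} = \left(171 \cdot 2\right)^{2} = 342^{2} = 116964$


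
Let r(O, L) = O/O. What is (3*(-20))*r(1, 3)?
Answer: -60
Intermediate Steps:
r(O, L) = 1
(3*(-20))*r(1, 3) = (3*(-20))*1 = -60*1 = -60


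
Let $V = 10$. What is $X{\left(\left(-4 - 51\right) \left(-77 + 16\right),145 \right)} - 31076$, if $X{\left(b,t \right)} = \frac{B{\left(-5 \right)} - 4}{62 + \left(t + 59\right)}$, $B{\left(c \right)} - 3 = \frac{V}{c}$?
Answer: $- \frac{8266219}{266} \approx -31076.0$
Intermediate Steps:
$B{\left(c \right)} = 3 + \frac{10}{c}$
$X{\left(b,t \right)} = - \frac{3}{121 + t}$ ($X{\left(b,t \right)} = \frac{\left(3 + \frac{10}{-5}\right) - 4}{62 + \left(t + 59\right)} = \frac{\left(3 + 10 \left(- \frac{1}{5}\right)\right) - 4}{62 + \left(59 + t\right)} = \frac{\left(3 - 2\right) - 4}{121 + t} = \frac{1 - 4}{121 + t} = - \frac{3}{121 + t}$)
$X{\left(\left(-4 - 51\right) \left(-77 + 16\right),145 \right)} - 31076 = - \frac{3}{121 + 145} - 31076 = - \frac{3}{266} - 31076 = - \frac{8266219}{266}$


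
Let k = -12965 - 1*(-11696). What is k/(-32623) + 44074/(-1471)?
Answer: -1435959403/47988433 ≈ -29.923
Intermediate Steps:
k = -1269 (k = -12965 + 11696 = -1269)
k/(-32623) + 44074/(-1471) = -1269/(-32623) + 44074/(-1471) = -1269*(-1/32623) + 44074*(-1/1471) = 1269/32623 - 44074/1471 = -1435959403/47988433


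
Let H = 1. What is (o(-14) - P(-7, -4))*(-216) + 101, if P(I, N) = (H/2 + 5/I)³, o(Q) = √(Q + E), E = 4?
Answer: 33914/343 - 216*I*√10 ≈ 98.875 - 683.05*I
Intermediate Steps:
o(Q) = √(4 + Q) (o(Q) = √(Q + 4) = √(4 + Q))
P(I, N) = (½ + 5/I)³ (P(I, N) = (1/2 + 5/I)³ = (1*(½) + 5/I)³ = (½ + 5/I)³)
(o(-14) - P(-7, -4))*(-216) + 101 = (√(4 - 14) - (10 - 7)³/(8*(-7)³))*(-216) + 101 = (√(-10) - (-1)*3³/(8*343))*(-216) + 101 = (I*√10 - (-1)*27/(8*343))*(-216) + 101 = (I*√10 - 1*(-27/2744))*(-216) + 101 = (I*√10 + 27/2744)*(-216) + 101 = (27/2744 + I*√10)*(-216) + 101 = (-729/343 - 216*I*√10) + 101 = 33914/343 - 216*I*√10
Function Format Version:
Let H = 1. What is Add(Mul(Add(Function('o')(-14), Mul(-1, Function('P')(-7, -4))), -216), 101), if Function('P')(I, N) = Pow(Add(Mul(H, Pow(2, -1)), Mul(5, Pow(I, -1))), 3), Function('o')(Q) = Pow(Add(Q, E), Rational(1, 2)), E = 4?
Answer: Add(Rational(33914, 343), Mul(-216, I, Pow(10, Rational(1, 2)))) ≈ Add(98.875, Mul(-683.05, I))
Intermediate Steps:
Function('o')(Q) = Pow(Add(4, Q), Rational(1, 2)) (Function('o')(Q) = Pow(Add(Q, 4), Rational(1, 2)) = Pow(Add(4, Q), Rational(1, 2)))
Function('P')(I, N) = Pow(Add(Rational(1, 2), Mul(5, Pow(I, -1))), 3) (Function('P')(I, N) = Pow(Add(Mul(1, Pow(2, -1)), Mul(5, Pow(I, -1))), 3) = Pow(Add(Mul(1, Rational(1, 2)), Mul(5, Pow(I, -1))), 3) = Pow(Add(Rational(1, 2), Mul(5, Pow(I, -1))), 3))
Add(Mul(Add(Function('o')(-14), Mul(-1, Function('P')(-7, -4))), -216), 101) = Add(Mul(Add(Pow(Add(4, -14), Rational(1, 2)), Mul(-1, Mul(Rational(1, 8), Pow(-7, -3), Pow(Add(10, -7), 3)))), -216), 101) = Add(Mul(Add(Pow(-10, Rational(1, 2)), Mul(-1, Mul(Rational(1, 8), Rational(-1, 343), Pow(3, 3)))), -216), 101) = Add(Mul(Add(Mul(I, Pow(10, Rational(1, 2))), Mul(-1, Mul(Rational(1, 8), Rational(-1, 343), 27))), -216), 101) = Add(Mul(Add(Mul(I, Pow(10, Rational(1, 2))), Mul(-1, Rational(-27, 2744))), -216), 101) = Add(Mul(Add(Mul(I, Pow(10, Rational(1, 2))), Rational(27, 2744)), -216), 101) = Add(Mul(Add(Rational(27, 2744), Mul(I, Pow(10, Rational(1, 2)))), -216), 101) = Add(Add(Rational(-729, 343), Mul(-216, I, Pow(10, Rational(1, 2)))), 101) = Add(Rational(33914, 343), Mul(-216, I, Pow(10, Rational(1, 2))))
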